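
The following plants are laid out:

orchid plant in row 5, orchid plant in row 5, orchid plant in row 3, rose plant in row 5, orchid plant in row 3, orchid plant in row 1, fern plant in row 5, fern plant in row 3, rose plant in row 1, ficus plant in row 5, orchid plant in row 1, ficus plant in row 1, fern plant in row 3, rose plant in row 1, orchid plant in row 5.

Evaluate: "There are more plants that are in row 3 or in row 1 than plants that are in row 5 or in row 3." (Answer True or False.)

False

plants in row 3 or in row 1: 9.
plants in row 5 or in row 3: 10.
The claim requires 9 > 10, which does not hold.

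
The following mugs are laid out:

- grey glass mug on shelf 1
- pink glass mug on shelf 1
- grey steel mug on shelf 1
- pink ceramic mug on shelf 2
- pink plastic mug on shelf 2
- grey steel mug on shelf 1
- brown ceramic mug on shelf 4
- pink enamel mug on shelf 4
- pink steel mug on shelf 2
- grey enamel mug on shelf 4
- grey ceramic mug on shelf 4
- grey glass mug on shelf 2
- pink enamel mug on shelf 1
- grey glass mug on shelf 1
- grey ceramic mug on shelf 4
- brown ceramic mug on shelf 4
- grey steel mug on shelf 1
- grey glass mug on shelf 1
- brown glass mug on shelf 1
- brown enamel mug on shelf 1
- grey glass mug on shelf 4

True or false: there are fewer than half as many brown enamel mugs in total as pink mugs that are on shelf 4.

brown enamel mugs: 1.
pink mugs on shelf 4: 1.
The claim requires 2 × 1 = 2 < 1, which does not hold.

False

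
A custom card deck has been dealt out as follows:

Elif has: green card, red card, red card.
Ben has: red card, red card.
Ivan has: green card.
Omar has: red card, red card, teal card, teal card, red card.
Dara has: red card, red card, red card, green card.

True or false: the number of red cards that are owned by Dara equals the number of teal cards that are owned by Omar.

False

red cards owned by Dara: 3.
teal cards owned by Omar: 2.
The claim requires 3 = 2, which does not hold.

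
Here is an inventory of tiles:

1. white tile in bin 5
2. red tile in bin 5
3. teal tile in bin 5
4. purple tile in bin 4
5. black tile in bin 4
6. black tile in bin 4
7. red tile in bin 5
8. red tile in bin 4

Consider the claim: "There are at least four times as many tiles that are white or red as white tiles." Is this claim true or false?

tiles that are white or red: 4.
white tiles: 1.
The claim requires 4 ≥ 4 × 1 = 4, which holds.

True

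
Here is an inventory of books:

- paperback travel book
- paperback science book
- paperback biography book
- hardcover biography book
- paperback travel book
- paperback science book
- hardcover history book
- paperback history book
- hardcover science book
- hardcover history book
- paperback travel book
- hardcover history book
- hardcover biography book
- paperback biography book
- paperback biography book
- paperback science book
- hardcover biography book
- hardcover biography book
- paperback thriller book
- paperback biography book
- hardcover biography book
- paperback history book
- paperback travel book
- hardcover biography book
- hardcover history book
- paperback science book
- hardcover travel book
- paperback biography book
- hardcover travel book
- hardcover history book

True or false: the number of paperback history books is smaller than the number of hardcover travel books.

False

There are 2 paperback history books.
There are 2 hardcover travel books.
The claim requires 2 < 2, which does not hold.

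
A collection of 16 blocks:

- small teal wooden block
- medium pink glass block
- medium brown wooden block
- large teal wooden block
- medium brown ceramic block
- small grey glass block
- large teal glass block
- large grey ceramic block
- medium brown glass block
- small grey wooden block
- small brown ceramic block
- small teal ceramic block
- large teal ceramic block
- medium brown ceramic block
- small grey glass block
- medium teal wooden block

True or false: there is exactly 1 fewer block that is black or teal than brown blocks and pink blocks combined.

False

|blocks that are black or teal| = 6.
brown blocks: 5; pink blocks: 1; combined: 5 + 1 = 6.
The claim requires 6 − 6 (= 0) to equal 1, which does not hold.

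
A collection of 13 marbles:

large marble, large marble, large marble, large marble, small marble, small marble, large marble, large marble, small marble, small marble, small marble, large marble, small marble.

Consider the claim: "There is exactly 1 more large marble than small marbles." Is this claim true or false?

True

large marbles: 7.
small marbles: 6.
The claim requires 7 − 6 (= 1) to equal 1, which holds.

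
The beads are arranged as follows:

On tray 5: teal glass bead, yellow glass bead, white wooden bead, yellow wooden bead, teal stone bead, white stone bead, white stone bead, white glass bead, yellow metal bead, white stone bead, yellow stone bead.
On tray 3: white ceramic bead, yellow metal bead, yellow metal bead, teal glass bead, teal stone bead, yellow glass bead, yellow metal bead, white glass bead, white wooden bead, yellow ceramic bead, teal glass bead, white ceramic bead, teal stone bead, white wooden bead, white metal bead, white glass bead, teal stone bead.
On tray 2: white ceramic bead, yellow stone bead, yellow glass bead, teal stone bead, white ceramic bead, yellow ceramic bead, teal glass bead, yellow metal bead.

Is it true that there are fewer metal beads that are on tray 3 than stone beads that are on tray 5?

True

|metal beads on tray 3| = 4.
|stone beads on tray 5| = 5.
The claim requires 4 < 5, which holds.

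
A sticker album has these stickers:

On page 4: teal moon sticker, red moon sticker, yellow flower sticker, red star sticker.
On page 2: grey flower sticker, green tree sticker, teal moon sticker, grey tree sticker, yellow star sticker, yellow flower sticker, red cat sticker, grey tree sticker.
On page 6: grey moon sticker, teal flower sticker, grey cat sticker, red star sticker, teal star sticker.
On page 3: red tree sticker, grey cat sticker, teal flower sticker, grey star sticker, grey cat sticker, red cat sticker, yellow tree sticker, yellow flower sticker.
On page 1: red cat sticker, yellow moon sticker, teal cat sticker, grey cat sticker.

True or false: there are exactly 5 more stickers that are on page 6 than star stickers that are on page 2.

False

stickers on page 6: 5.
star stickers on page 2: 1.
The claim requires 5 − 1 (= 4) to equal 5, which does not hold.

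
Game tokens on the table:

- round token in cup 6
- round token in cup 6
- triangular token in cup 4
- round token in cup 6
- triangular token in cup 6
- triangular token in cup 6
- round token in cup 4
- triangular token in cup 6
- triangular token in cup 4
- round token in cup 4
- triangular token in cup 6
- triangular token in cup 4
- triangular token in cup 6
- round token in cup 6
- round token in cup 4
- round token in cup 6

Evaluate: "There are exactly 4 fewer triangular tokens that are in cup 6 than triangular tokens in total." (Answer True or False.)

triangular tokens in cup 6: 5.
triangular tokens: 8.
The claim requires 8 − 5 (= 3) to equal 4, which does not hold.

False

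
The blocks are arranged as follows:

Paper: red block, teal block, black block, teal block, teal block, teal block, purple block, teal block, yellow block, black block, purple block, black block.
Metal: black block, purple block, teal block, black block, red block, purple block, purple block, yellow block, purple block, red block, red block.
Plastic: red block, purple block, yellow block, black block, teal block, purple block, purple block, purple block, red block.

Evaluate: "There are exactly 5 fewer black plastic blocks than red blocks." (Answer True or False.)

There is 1 black plastic block.
There are 6 red blocks.
The claim requires 6 − 1 (= 5) to equal 5, which holds.

True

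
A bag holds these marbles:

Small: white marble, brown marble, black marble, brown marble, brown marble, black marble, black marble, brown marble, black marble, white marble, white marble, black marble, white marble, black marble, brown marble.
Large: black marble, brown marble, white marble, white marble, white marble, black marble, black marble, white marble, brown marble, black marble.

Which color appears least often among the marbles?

brown

Counts by color: black 10, white 8, brown 7.
The minimum is 7, held uniquely by brown.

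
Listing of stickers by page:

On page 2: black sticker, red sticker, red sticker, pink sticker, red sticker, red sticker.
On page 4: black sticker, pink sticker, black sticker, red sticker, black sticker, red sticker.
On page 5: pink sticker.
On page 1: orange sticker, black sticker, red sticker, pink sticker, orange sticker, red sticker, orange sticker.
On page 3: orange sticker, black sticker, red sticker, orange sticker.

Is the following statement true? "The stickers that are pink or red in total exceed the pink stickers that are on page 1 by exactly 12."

|stickers that are pink or red| = 13.
|pink stickers on page 1| = 1.
The claim requires 13 − 1 (= 12) to equal 12, which holds.

True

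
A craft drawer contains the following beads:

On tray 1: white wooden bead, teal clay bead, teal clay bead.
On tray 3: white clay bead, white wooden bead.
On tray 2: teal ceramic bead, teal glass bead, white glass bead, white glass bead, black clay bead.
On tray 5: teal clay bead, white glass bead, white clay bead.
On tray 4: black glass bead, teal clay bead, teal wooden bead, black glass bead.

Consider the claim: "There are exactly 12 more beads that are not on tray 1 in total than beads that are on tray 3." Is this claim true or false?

True

beads that are not on tray 1: 14.
beads on tray 3: 2.
The claim requires 14 − 2 (= 12) to equal 12, which holds.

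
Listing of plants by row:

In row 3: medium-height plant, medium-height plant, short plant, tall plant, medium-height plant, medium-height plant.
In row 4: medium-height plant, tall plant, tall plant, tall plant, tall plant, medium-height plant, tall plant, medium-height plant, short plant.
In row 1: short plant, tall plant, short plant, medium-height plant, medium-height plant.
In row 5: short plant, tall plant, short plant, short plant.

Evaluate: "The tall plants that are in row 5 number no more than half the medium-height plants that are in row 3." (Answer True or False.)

True

|tall plants in row 5| = 1.
|medium-height plants in row 3| = 4.
The claim requires 2 × 1 = 2 ≤ 4, which holds.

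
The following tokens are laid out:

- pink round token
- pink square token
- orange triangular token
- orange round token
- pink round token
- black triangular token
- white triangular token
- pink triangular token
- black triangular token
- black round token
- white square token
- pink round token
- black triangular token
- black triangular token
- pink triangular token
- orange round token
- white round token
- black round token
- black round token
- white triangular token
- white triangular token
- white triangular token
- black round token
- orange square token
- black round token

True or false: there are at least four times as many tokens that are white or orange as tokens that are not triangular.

There are 10 tokens that are white or orange.
There are 14 tokens that are not triangular.
The claim requires 10 ≥ 4 × 14 = 56, which does not hold.

False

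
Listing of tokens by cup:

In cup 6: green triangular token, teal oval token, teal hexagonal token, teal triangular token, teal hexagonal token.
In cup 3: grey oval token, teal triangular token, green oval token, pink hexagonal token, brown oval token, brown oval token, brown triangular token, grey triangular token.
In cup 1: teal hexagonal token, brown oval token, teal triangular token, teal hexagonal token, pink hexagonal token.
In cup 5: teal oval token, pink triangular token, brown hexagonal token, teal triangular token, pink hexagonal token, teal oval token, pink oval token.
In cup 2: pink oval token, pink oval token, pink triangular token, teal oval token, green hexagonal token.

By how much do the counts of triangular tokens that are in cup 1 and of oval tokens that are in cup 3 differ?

3

triangular tokens in cup 1: 1. oval tokens in cup 3: 4.
|1 − 4| = 4 − 1 = 3.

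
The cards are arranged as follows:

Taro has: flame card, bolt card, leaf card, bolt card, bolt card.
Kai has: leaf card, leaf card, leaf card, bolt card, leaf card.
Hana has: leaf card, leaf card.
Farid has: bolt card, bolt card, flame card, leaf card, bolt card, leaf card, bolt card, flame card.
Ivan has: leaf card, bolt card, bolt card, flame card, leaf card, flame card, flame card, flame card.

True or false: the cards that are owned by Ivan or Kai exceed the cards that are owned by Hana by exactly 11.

Count of cards owned by Ivan or Kai: 13.
Count of cards owned by Hana: 2.
The claim requires 13 − 2 (= 11) to equal 11, which holds.

True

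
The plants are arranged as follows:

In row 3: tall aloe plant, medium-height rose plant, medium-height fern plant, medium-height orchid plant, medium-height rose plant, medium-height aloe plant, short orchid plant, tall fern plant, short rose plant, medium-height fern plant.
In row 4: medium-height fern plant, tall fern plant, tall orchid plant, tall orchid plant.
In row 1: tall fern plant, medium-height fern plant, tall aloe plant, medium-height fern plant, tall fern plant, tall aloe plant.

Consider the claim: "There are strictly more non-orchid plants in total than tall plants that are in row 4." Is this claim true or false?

True

non-orchid plants: 16.
tall plants in row 4: 3.
The claim requires 16 > 3, which holds.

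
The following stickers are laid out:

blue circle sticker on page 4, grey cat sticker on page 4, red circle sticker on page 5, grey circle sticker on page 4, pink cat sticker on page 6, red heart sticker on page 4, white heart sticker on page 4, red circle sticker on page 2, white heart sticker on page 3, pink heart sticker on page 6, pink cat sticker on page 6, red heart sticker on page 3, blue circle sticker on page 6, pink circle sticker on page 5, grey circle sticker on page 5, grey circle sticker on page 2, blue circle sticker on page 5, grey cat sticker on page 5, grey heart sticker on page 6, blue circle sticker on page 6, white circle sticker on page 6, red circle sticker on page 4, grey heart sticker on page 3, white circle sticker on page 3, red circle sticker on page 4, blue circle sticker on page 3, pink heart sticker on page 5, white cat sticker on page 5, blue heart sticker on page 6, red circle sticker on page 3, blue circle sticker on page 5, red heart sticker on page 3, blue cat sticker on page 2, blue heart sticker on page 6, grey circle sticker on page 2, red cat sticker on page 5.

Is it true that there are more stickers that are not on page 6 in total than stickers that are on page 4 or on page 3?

True

There are 27 stickers that are not on page 6.
There are 14 stickers on page 4 or on page 3.
The claim requires 27 > 14, which holds.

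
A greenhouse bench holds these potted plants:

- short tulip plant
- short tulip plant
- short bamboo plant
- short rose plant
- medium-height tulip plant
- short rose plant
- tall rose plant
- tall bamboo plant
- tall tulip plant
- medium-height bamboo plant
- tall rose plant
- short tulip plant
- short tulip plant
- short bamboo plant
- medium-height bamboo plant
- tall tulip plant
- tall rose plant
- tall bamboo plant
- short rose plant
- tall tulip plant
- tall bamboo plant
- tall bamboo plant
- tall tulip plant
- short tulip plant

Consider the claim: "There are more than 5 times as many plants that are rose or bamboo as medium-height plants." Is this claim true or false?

|plants that are rose or bamboo| = 14.
|medium-height plants| = 3.
The claim requires 14 > 5 × 3 = 15, which does not hold.

False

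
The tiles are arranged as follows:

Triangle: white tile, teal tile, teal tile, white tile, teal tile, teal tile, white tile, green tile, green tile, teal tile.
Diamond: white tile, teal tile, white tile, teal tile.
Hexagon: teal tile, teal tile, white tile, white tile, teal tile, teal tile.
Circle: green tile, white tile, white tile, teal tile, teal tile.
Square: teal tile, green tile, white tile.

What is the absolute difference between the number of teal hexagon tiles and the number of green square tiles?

teal hexagon tiles: 4. green square tiles: 1.
|4 − 1| = 4 − 1 = 3.

3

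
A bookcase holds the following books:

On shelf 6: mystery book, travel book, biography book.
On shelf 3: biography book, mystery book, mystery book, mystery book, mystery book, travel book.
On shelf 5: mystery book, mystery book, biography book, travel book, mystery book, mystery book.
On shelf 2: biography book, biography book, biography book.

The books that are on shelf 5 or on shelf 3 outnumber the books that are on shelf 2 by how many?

9

books on shelf 5 or on shelf 3: 12.
books on shelf 2: 3.
12 − 3 = 9.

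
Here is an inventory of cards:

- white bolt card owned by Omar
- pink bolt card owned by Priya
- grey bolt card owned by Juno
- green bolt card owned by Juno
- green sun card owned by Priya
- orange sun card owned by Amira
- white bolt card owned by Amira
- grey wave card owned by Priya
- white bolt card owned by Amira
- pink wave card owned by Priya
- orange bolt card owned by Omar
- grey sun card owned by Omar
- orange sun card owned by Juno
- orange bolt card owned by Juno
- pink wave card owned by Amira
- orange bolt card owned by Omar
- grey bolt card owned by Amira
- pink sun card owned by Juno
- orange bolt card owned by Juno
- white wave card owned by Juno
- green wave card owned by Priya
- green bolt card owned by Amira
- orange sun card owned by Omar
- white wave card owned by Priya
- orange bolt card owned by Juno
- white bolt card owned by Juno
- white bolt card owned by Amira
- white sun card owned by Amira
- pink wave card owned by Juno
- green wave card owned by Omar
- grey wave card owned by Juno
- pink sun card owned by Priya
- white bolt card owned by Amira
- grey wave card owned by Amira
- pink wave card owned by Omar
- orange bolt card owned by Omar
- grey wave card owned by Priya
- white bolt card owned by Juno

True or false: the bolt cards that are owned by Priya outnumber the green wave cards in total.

False

bolt cards owned by Priya: 1.
green wave cards: 2.
The claim requires 1 > 2, which does not hold.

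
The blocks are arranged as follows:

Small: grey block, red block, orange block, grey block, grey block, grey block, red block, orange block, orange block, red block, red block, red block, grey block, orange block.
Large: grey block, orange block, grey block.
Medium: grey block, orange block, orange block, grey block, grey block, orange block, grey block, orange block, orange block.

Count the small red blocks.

5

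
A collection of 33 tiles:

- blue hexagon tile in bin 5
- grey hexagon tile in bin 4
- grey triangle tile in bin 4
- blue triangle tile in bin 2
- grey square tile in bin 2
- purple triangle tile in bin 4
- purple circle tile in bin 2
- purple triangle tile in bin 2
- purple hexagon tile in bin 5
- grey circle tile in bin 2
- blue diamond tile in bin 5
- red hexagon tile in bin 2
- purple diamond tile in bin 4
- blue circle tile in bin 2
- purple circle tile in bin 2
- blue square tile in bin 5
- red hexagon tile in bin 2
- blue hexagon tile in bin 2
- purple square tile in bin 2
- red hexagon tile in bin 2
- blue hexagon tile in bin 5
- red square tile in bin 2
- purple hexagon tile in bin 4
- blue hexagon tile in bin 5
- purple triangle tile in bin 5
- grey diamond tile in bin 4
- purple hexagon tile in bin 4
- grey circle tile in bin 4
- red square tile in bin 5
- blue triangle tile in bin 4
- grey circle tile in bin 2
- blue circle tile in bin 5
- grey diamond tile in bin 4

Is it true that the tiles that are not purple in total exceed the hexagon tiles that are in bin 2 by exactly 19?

True

There are 23 tiles that are not purple.
There are 4 hexagon tiles in bin 2.
The claim requires 23 − 4 (= 19) to equal 19, which holds.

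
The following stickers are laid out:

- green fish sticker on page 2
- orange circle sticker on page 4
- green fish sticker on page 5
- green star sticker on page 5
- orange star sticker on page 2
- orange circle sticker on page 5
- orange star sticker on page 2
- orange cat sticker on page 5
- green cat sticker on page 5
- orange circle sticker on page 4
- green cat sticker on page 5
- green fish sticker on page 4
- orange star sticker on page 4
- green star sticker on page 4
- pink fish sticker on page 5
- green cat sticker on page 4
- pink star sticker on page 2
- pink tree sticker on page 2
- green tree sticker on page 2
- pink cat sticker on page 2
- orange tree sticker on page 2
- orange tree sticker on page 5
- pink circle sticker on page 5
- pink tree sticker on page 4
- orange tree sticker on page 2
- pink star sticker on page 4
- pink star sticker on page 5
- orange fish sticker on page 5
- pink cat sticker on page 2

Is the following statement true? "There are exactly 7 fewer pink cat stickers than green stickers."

True

There are 2 pink cat stickers.
There are 9 green stickers.
The claim requires 9 − 2 (= 7) to equal 7, which holds.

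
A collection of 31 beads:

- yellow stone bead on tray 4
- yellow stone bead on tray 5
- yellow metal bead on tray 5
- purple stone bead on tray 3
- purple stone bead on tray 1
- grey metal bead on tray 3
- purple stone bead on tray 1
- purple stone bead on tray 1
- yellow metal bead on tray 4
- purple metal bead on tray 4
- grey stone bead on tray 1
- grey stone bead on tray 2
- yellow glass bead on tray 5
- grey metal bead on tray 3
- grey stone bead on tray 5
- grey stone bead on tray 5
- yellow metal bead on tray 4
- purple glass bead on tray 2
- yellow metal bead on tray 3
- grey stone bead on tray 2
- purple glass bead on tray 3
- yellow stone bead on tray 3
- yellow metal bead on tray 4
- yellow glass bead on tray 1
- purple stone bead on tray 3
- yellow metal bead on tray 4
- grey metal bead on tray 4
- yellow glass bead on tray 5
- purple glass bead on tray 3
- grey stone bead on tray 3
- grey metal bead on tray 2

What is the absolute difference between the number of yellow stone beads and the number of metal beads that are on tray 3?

yellow stone beads: 3. metal beads on tray 3: 3.
|3 − 3| = 3 − 3 = 0.

0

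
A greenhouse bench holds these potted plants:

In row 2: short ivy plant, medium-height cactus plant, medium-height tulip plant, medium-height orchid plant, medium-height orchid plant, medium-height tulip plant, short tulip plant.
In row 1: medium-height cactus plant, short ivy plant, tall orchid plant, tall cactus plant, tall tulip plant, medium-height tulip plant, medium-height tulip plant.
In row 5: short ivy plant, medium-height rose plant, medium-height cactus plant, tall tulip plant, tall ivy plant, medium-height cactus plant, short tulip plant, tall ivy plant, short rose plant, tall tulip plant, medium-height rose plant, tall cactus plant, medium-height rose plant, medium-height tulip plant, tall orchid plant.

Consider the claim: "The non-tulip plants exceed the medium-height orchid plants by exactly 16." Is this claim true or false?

|non-tulip plants| = 19.
|medium-height orchid plants| = 2.
The claim requires 19 − 2 (= 17) to equal 16, which does not hold.

False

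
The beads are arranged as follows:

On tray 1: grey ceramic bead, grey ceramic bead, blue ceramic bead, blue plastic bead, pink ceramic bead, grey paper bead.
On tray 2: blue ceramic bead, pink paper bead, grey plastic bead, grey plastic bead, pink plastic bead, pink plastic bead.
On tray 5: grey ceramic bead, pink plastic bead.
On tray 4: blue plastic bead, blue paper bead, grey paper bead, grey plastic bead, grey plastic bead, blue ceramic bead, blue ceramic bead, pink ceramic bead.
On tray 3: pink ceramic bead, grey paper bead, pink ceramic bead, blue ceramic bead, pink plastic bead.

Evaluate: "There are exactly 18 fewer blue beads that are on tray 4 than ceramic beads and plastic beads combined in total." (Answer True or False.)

|blue beads on tray 4| = 4.
ceramic beads: 12; plastic beads: 10; combined: 12 + 10 = 22.
The claim requires 22 − 4 (= 18) to equal 18, which holds.

True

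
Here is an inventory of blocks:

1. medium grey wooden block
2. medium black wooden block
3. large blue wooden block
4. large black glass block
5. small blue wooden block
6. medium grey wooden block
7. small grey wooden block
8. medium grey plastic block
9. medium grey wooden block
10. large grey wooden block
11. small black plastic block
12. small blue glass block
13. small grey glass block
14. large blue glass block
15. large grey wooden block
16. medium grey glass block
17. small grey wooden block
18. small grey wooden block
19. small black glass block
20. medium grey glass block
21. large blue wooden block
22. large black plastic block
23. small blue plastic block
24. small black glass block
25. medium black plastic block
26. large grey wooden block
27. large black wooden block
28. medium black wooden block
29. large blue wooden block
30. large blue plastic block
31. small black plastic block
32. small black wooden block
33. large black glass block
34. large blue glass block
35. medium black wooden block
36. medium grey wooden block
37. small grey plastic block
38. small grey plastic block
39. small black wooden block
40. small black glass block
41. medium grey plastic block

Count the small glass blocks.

5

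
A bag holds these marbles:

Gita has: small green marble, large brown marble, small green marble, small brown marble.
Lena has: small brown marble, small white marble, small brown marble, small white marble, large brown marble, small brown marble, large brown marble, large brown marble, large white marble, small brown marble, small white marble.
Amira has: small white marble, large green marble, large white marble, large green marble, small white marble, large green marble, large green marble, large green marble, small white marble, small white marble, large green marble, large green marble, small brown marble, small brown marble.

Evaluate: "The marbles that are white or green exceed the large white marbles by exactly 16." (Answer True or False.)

marbles that are white or green: 18.
large white marbles: 2.
The claim requires 18 − 2 (= 16) to equal 16, which holds.

True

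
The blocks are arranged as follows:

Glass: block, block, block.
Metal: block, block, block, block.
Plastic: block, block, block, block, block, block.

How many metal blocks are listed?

4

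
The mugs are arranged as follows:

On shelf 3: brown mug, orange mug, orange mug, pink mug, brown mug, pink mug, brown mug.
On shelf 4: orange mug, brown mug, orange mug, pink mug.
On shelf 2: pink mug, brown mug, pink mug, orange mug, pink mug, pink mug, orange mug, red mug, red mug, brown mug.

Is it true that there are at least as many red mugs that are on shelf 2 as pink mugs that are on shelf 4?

red mugs on shelf 2: 2.
pink mugs on shelf 4: 1.
The claim requires 2 ≥ 1, which holds.

True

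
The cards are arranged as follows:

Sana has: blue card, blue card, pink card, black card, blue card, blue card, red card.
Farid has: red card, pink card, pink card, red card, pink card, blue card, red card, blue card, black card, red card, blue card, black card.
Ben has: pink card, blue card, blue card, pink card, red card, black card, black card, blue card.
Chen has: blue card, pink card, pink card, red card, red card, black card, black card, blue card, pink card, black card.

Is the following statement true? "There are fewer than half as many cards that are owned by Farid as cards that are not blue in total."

True

cards owned by Farid: 12.
cards that are not blue: 25.
The claim requires 2 × 12 = 24 < 25, which holds.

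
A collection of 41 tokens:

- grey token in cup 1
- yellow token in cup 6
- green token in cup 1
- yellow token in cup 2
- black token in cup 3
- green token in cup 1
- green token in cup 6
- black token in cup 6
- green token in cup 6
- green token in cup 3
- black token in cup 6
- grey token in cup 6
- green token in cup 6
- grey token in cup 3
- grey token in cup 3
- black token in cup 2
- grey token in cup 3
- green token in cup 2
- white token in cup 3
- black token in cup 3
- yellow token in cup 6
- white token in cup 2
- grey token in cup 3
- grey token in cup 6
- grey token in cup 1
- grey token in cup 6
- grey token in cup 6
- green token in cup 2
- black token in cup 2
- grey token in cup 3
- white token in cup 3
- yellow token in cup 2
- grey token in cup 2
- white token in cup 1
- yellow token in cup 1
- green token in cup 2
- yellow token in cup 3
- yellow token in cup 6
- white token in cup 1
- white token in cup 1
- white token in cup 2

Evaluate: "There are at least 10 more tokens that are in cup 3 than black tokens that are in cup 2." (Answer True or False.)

False

tokens in cup 3: 11.
black tokens in cup 2: 2.
The claim requires 11 − 2 = 9 ≥ 10, which does not hold.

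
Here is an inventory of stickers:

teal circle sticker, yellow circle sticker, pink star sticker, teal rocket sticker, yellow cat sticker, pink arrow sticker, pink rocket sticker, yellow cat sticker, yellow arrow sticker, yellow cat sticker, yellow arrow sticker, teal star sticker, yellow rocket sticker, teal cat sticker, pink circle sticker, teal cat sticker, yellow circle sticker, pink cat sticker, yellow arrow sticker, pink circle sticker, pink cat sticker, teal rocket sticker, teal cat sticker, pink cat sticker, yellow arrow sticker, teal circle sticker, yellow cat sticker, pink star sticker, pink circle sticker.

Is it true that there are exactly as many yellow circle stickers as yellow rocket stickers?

yellow circle stickers: 2.
yellow rocket stickers: 1.
The claim requires 2 = 1, which does not hold.

False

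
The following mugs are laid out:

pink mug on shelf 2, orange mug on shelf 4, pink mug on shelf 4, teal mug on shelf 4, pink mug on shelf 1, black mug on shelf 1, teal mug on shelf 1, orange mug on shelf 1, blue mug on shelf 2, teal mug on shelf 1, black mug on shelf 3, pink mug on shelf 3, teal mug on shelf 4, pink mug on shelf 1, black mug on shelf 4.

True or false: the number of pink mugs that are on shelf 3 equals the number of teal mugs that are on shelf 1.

pink mugs on shelf 3: 1.
teal mugs on shelf 1: 2.
The claim requires 1 = 2, which does not hold.

False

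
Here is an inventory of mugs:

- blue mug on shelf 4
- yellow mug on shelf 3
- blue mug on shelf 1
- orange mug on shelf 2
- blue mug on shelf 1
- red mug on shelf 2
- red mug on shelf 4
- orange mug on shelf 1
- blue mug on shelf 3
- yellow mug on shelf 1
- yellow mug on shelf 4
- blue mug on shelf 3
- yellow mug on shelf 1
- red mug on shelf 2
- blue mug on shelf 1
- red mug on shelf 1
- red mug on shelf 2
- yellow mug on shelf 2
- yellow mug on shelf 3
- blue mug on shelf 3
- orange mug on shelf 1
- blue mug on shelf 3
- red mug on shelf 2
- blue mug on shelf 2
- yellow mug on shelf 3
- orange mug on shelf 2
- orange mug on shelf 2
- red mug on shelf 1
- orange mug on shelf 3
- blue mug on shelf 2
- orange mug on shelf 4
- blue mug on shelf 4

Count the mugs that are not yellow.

Total mugs: 32; with the excluded value: 7; remaining 32 − 7 = 25.

25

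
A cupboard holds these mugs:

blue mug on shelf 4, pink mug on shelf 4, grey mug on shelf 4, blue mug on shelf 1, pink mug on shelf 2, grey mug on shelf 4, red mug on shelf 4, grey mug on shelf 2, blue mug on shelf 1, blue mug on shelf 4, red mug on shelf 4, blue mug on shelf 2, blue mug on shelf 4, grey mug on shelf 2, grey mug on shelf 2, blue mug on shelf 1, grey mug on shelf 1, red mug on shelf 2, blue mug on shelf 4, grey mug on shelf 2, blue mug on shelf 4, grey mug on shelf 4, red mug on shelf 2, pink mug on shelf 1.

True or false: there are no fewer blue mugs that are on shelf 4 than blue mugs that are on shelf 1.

True

|blue mugs on shelf 4| = 5.
|blue mugs on shelf 1| = 3.
The claim requires 5 ≥ 3, which holds.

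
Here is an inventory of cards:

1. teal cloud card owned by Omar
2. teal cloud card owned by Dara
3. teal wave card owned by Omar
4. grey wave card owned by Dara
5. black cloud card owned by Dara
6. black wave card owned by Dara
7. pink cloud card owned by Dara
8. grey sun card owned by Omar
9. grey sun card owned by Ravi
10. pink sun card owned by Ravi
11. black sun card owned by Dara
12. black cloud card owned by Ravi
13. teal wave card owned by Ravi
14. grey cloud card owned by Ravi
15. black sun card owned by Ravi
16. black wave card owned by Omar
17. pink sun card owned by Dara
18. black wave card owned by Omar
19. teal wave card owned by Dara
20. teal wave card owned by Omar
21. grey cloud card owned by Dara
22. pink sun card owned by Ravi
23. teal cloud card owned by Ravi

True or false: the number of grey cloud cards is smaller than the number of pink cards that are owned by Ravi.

False

There are 2 grey cloud cards.
Count of pink cards owned by Ravi: 2.
The claim requires 2 < 2, which does not hold.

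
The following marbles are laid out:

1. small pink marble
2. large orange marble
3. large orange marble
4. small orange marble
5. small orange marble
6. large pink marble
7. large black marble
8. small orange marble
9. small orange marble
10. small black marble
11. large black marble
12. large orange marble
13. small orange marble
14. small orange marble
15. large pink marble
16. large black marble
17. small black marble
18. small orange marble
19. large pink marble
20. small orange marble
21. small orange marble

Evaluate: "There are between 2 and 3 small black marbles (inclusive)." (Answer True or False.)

True

small black marbles: 2.
The claim requires 2 ≤ 2 ≤ 3, which holds.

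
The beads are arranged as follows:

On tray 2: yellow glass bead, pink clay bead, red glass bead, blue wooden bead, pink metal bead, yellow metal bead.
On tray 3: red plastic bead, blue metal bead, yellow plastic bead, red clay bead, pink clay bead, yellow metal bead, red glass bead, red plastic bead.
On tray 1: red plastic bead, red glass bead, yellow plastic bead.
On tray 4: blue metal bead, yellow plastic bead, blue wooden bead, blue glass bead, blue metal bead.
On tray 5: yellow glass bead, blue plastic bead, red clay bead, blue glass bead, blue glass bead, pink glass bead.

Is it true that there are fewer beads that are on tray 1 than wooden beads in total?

False

beads on tray 1: 3.
wooden beads: 2.
The claim requires 3 < 2, which does not hold.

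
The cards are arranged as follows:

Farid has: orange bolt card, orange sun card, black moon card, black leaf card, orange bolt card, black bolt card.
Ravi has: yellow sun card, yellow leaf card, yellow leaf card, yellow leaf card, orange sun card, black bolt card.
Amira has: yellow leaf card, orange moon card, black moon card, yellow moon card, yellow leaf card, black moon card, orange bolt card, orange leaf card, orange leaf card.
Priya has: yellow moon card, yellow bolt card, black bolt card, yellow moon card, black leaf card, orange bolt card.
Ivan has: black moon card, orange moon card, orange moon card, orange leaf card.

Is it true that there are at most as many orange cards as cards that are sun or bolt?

orange cards: 12.
cards that are sun or bolt: 11.
The claim requires 12 ≤ 11, which does not hold.

False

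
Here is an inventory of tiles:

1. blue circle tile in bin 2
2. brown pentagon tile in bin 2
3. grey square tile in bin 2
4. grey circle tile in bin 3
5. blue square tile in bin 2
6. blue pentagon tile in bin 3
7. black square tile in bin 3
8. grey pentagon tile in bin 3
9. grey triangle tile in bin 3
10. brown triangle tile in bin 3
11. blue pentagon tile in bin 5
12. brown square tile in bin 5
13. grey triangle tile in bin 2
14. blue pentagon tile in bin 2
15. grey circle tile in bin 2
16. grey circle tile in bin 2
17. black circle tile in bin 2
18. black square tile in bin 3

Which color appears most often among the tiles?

Counts by color: grey 7, blue 5, black 3, brown 3.
The maximum is 7, held uniquely by grey.

grey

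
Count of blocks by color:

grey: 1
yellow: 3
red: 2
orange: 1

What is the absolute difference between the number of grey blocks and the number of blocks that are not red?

4

grey blocks: 1. blocks that are not red: 5.
|1 − 5| = 5 − 1 = 4.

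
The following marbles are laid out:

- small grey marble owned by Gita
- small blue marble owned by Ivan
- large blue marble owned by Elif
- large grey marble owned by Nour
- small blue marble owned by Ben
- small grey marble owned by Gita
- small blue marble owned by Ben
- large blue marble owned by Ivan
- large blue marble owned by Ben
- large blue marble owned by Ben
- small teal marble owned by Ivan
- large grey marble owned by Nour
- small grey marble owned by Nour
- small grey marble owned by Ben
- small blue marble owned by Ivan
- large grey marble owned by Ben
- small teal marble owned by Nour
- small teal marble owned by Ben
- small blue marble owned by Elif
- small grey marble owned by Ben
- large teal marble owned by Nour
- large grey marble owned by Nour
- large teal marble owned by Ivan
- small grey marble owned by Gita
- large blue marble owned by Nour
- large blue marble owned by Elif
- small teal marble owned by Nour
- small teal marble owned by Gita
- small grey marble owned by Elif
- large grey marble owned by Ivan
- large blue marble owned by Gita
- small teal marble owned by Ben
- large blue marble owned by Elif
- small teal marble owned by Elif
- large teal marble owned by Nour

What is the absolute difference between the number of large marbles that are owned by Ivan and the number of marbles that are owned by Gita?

large marbles owned by Ivan: 3. marbles owned by Gita: 5.
|3 − 5| = 5 − 3 = 2.

2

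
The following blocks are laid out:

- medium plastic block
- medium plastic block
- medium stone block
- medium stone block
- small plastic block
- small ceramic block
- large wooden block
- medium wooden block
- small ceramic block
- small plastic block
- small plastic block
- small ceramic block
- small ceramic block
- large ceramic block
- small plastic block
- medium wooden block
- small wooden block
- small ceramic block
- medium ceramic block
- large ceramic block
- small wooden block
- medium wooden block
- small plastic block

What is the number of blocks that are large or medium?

11

large: 3; medium: 8; together 3 + 8 = 11.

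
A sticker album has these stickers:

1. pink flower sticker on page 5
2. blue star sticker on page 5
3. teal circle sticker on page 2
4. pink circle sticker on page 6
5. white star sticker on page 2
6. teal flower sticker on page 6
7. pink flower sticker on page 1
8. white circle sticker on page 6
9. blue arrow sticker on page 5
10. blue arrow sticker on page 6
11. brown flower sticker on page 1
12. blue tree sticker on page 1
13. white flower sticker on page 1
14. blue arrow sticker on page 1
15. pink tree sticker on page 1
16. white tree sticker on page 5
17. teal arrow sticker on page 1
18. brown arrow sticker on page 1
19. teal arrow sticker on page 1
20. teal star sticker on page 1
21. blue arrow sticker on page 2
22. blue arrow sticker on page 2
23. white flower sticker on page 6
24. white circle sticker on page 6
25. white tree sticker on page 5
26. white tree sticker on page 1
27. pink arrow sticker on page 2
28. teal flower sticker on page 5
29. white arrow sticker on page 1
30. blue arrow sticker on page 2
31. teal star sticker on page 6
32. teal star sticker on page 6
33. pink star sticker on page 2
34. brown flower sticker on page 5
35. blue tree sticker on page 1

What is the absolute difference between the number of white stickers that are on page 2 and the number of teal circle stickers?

white stickers on page 2: 1. teal circle stickers: 1.
|1 − 1| = 1 − 1 = 0.

0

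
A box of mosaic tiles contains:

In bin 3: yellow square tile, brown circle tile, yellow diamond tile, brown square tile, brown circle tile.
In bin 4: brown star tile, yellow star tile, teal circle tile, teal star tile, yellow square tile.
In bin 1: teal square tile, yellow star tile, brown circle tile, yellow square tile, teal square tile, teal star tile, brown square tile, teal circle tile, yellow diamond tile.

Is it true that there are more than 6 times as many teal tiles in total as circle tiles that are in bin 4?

False

|teal tiles| = 6.
|circle tiles in bin 4| = 1.
The claim requires 6 > 6 × 1 = 6, which does not hold.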